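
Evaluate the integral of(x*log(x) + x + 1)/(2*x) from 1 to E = 1/2 + E/2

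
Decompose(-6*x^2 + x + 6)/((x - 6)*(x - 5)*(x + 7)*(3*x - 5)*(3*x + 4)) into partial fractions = 9/(3553*(3*x + 4)) - 27/(3380*(3*x - 5)) - 295/(68952*(x + 7)) + 139/(2280*(x - 5)) - 102/(1859*(x - 6))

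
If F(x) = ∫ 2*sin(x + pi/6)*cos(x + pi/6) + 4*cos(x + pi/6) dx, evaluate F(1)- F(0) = -25/4 + (sin(pi/6 + 1) + 2)^2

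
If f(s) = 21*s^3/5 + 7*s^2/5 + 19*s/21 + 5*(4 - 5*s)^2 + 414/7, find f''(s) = 126*s/5 + 1264/5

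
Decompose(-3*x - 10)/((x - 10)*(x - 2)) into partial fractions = 2/(x - 2) - 5/(x - 10)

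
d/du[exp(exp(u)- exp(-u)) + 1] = (exp(exp(u) - exp(-u)) + exp(2*u + exp(u) - exp(-u)))*exp(-u)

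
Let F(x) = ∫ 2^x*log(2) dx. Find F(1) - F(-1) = 3/2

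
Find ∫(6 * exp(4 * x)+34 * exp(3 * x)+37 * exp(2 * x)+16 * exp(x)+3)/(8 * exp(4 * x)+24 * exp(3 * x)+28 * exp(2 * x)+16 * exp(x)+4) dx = ((exp(x) + 1)*(3*x + 4*log(((exp(x) + 1)^2 + exp(2*x))/(exp(x) + 1)^2) + 12)/4 + exp(x))/(exp(x) + 1) + C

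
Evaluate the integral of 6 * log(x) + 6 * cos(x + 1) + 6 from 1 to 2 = -6*sin(2) + 6*sin(3) + 12*log(2)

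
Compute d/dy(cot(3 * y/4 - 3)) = -3/(4*sin(3*y/4 - 3)^2)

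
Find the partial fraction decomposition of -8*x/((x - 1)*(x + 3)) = -6/(x + 3) - 2/(x - 1)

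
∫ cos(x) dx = sin(x) + C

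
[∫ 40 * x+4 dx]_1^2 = 64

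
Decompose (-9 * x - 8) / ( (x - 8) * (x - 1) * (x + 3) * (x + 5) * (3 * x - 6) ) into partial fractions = 37/(3276*(x + 5)) - 19/(1320*(x + 3)) - 17/(504*(x - 1)) + 13/(315*(x - 2)) - 40/(9009*(x - 8))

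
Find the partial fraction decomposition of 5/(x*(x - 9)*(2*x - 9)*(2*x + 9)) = -10/(2187*(2*x + 9)) - 10/(729*(2*x - 9)) + 5/(2187*(x - 9)) + 5/(729*x)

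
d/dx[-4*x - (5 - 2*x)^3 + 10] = 24*x^2 - 120*x + 146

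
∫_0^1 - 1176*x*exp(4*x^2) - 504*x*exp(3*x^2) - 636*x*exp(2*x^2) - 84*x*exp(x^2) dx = -3*(4 + 2*E + 7*exp(2))^2 + 6*E + 21*exp(2) + 480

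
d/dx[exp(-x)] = -exp(-x)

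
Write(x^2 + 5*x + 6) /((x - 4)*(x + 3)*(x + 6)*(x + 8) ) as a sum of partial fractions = -1/(4*(x + 8)) + 1/(5*(x + 6)) + 1/(20*(x - 4))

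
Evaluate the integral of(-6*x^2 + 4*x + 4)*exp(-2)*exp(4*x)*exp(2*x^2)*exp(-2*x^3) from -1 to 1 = -exp(-2) + exp(2)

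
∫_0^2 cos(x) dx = sin(2)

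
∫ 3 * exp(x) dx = 3*exp(x) + C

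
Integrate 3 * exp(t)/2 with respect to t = 3*exp(t)/2 + C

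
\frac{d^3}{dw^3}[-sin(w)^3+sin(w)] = (20 - 27*cos(w)^2)*cos(w)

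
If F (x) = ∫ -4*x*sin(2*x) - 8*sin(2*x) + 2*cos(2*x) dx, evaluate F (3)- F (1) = -6*cos(2) + 10*cos(6)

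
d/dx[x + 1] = 1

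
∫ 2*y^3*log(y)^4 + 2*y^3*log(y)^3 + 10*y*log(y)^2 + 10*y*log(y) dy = y^2*(y^2*log(y)^2 + 10)*log(y)^2/2 + C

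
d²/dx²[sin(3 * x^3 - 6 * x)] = -81*x^4*sin(3*x^3 - 6*x) + 108*x^2*sin(3*x^3 - 6*x) + 18*x*cos(3*x^3 - 6*x) - 36*sin(3*x^3 - 6*x)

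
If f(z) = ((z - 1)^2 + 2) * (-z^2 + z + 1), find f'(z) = -4*z^3 + 9*z^2 - 8*z + 1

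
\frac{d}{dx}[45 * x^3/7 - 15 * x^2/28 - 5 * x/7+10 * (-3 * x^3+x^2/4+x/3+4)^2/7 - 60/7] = 540*x^5/7 - 75*x^4/7 - 155*x^3/14 - 580*x^2/7 + 625*x/126 + 65/21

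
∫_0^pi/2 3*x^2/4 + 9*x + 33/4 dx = -4 + (1 + pi/2)^2*(pi/8 + 4)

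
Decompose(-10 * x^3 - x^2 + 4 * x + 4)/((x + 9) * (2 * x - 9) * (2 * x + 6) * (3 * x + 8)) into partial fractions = -2374/(817*(3*x + 8)) - 3638/(17415*(2*x - 9)) - 7177/(6156*(x + 9)) + 253/(180*(x + 3))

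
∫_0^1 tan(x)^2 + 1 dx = tan(1)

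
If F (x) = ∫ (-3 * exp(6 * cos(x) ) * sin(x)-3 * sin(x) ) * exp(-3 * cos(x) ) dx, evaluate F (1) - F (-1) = 0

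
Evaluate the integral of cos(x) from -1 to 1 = 2*sin(1)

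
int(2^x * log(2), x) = 2^x + C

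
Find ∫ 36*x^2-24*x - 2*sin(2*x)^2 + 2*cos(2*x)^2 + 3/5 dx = 12*x^3 - 12*x^2 + 3*x/5 + sin(4*x)/2 + C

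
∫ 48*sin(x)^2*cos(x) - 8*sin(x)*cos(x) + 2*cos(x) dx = 2*(8*sin(x)^2 - 2*sin(x) + 1)*sin(x) + C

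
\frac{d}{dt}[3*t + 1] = 3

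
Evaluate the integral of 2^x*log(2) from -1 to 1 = 3/2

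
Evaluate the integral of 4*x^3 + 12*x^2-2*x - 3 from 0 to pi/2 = -4 + (-4 - pi/2)*(-pi^3/8 - 1 + pi/2)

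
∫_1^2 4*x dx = 6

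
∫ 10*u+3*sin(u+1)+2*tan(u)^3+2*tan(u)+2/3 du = 5*u^2 + 2*u/3 - 3*cos(u + 1) + tan(u)^2 + C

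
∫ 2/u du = 2*log(u) + C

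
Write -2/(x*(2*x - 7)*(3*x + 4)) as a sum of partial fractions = -9/(58*(3*x + 4)) - 8/(203*(2*x - 7)) + 1/(14*x)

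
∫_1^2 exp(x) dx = -E + exp(2)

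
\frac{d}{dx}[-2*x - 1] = -2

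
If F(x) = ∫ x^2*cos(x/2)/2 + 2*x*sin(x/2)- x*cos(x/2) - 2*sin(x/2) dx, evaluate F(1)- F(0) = -sin(1/2)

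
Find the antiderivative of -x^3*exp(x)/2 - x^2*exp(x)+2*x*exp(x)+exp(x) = x*(-x^2 + x + 2)*exp(x)/2 + C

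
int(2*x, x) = x^2 + C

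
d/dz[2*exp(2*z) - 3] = 4*exp(2*z)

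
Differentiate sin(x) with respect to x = cos(x)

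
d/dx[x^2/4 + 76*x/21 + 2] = x/2 + 76/21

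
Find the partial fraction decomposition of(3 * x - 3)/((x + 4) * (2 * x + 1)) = -9/(7*(2*x + 1)) + 15/(7*(x + 4))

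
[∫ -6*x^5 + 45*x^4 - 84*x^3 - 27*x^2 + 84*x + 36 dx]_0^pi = -8 + (-pi^2 + 2 + 3*pi)^3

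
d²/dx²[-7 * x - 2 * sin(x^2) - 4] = 8*x^2*sin(x^2) - 4*cos(x^2)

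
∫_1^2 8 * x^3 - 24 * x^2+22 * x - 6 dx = 1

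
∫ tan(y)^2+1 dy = tan(y) + C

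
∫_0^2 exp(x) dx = -1 + exp(2)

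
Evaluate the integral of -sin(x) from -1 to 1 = 0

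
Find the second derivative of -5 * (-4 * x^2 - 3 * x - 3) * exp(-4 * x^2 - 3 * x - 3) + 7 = (1280*x^4 + 1920*x^3 + 1060*x^2 + 255*x - 35)*exp(-4*x^2 - 3*x - 3)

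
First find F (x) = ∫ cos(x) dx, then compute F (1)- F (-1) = 2*sin(1)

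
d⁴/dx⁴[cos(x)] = cos(x)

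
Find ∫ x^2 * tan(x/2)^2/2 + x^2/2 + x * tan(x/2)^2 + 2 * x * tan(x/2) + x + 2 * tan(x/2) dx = x*(x + 2)*tan(x/2) + C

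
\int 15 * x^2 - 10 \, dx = 5*x^3 - 10*x + C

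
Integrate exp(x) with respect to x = exp(x) + C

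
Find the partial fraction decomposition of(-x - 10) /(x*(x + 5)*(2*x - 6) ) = -1/(16*(x + 5)) - 13/(48*(x - 3)) + 1/(3*x)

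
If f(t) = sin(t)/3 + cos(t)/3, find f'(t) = -sin(t)/3 + cos(t)/3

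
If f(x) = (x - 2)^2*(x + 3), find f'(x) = 3*x^2 - 2*x - 8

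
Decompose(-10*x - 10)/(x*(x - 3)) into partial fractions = -40/(3*(x - 3)) + 10/(3*x)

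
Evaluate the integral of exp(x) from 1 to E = -E + exp(E)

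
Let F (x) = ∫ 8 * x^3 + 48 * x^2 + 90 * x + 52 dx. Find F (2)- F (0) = 444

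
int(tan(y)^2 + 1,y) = tan(y) + C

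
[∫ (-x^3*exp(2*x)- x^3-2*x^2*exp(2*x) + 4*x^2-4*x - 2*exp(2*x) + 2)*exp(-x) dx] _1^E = (-exp(-E) + exp(E))*(-exp(3) - 2*E + exp(2)) - 2*exp(-1) + 2*E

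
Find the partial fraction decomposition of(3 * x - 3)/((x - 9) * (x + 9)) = 5/(3*(x + 9)) + 4/(3*(x - 9))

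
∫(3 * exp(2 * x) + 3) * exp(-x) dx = 6*sinh(x) + C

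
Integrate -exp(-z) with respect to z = exp(-z) + C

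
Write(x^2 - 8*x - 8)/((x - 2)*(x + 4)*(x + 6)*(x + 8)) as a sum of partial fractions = -3/(2*(x + 8)) + 19/(8*(x + 6)) - 5/(6*(x + 4)) - 1/(24*(x - 2))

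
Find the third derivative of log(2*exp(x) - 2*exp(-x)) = (8*exp(4*x) + 8*exp(2*x))/(exp(6*x) - 3*exp(4*x) + 3*exp(2*x) - 1)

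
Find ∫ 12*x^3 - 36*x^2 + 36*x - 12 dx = 3*x^4 - 12*x^3 + 18*x^2 - 12*x + C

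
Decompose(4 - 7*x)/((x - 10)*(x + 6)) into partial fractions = -23/(8*(x + 6)) - 33/(8*(x - 10))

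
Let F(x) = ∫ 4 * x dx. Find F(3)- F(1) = 16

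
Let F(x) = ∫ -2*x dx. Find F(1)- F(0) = -1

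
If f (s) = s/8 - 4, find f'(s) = 1/8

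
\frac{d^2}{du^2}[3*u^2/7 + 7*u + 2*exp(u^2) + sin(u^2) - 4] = 8*u^2*exp(u^2) - 4*u^2*sin(u^2) + 4*exp(u^2) + 2*cos(u^2) + 6/7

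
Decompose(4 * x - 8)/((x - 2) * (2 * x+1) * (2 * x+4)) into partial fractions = 4/(3*(2*x + 1)) - 2/(3*(x + 2))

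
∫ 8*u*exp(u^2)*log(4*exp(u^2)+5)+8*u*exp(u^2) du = (4*exp(u^2) + 5)*log(4*exp(u^2) + 5) + C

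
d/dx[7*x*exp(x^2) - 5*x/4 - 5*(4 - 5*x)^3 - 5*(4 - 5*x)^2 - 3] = 14*x^2*exp(x^2) + 1875*x^2 - 3250*x + 7*exp(x^2) + 5595/4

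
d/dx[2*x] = 2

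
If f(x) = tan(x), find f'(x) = cos(x)^(-2)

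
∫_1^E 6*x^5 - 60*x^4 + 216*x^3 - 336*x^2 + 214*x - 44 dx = (-2 + (-2 + E)^2)^3 - (-2 + E)^2 + 2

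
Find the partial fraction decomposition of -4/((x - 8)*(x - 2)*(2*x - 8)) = -1/(6*(x - 2)) + 1/(4*(x - 4)) - 1/(12*(x - 8))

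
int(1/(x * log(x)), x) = log(log(x)/2) + C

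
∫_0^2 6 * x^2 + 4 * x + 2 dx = 28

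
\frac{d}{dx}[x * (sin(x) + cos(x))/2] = sqrt(2)*(x*cos(x + pi/4) + sin(x + pi/4))/2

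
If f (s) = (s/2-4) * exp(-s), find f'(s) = (9 - s)*exp(-s)/2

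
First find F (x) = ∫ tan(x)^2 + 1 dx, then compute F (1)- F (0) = tan(1)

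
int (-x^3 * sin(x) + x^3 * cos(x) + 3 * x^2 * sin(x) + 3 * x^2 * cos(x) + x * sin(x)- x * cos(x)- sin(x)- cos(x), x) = sqrt(2)*x*(x^2 - 1)*sin(x + pi/4) + C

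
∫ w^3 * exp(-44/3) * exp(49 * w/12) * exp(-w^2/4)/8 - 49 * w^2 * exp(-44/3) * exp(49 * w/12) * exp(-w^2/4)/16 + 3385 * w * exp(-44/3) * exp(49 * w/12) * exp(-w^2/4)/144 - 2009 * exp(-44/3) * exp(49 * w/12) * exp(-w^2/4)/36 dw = (w - 3*(w - 8)^2 + 16)*exp(w/12 - (w - 8)^2/4 + 4/3)/12 + C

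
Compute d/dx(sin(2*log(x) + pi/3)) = 2*cos(2*log(x) + pi/3)/x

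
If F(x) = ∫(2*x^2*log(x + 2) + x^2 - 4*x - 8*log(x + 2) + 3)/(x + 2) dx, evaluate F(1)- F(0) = -3*log(2)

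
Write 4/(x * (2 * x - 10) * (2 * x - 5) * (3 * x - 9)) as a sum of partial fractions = 16/(75*(2*x - 5)) - 1/(9*(x - 3)) + 1/(75*(x - 5)) - 2/(225*x)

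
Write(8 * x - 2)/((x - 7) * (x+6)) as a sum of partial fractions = 50/(13*(x + 6)) + 54/(13*(x - 7))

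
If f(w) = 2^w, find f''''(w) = 2^w*log(2)^4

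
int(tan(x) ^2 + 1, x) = tan(x) + C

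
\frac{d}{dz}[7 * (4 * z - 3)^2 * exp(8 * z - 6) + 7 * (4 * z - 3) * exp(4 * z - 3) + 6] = 896*z^2*exp(8*z - 6) + 112*z*exp(4*z - 3) - 1120*z*exp(8*z - 6) - 56*exp(4*z - 3) + 336*exp(8*z - 6)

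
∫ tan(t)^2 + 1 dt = tan(t) + C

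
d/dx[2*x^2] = 4*x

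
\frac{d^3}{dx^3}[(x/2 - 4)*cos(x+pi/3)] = x*sin(x + pi/3)/2 - 4*sin(x + pi/3) - 3*cos(x + pi/3)/2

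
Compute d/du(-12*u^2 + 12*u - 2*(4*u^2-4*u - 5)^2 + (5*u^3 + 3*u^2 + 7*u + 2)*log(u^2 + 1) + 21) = (-128*u^5 + 15*u^4*log(u^2 + 1) + 202*u^4 + 6*u^3*log(u^2 + 1) - 50*u^3 + 22*u^2*log(u^2 + 1) + 138*u^2 + 6*u*log(u^2 + 1) + 76*u + 7*log(u^2 + 1) - 68)/(u^2 + 1)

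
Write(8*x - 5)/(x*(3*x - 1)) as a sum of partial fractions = -7/(3*x - 1) + 5/x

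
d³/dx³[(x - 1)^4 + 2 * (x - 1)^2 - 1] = 24*x - 24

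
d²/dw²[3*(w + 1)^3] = 18*w + 18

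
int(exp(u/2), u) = 2*exp(u/2) + C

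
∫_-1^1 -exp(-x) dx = -E + exp(-1)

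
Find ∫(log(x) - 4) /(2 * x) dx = (log(x) - 4)^2/4 + C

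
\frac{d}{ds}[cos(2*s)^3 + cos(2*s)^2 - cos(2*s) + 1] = 16*(2 - 3*cos(s)^2)*sin(s)*cos(s)^3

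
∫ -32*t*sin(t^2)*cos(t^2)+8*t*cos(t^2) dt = 4*(1 - 2*sin(t^2))*sin(t^2) + C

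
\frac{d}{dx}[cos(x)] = -sin(x)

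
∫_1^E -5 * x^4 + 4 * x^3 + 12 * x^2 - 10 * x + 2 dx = (-2*E + exp(2))*(-exp(3) - exp(2) - 1 + 2*E) - 1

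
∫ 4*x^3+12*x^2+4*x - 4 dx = x^4 + 4*x^3 + 2*x^2 - 4*x + C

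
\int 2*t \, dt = t^2 + C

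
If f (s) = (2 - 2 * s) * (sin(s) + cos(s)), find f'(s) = 2*s*sin(s) - 2*s*cos(s) - 4*sin(s)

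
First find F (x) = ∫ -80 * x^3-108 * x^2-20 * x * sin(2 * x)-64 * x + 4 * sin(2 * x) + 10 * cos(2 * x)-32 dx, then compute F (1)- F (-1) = -136 + 20*cos(2)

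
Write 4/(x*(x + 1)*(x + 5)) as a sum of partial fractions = 1/(5*(x + 5)) - 1/(x + 1) + 4/(5*x)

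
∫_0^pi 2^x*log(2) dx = -1 + 2^pi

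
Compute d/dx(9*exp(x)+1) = 9*exp(x)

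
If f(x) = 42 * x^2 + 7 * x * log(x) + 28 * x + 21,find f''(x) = (84*x + 7)/x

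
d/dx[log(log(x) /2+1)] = 1/(x*log(x) + 2*x)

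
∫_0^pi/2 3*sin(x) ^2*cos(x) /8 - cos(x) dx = -7/8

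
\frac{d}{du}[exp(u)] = exp(u)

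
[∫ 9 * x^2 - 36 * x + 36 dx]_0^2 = 24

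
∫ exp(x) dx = exp(x) + C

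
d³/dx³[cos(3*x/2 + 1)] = 27*sin(3*x/2 + 1)/8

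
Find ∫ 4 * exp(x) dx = 4*exp(x) + C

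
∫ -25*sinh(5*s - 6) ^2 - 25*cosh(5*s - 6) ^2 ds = -5*sinh(10*s - 12)/2 + C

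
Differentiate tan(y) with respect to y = cos(y)^(-2)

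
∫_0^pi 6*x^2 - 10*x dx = -1 + (-1 + 2*pi)*(-2*pi - 1 + pi^2)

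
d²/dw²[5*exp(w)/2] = 5*exp(w)/2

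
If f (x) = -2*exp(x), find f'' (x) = -2*exp(x)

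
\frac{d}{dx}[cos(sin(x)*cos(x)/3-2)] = sin(2*x - sin(2*x)/6 + 2)/6 - sin(2*x + sin(2*x)/6 - 2)/6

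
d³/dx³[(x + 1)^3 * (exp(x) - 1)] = x^3*exp(x) + 12*x^2*exp(x) + 39*x*exp(x) + 34*exp(x) - 6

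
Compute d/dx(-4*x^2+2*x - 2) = 2 - 8*x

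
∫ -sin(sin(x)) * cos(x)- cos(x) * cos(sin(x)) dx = sqrt(2)*cos(sin(x) + pi/4) + C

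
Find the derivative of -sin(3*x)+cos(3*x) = -3*sin(3*x) - 3*cos(3*x)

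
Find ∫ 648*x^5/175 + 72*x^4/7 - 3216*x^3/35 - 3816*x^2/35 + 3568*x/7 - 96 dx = 108*x^6/175 + 72*x^5/35 - 804*x^4/35 - 1272*x^3/35 + 1784*x^2/7 - 96*x + C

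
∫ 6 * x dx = 3*x^2 + C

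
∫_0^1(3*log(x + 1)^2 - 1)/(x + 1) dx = -log(2) + log(2)^3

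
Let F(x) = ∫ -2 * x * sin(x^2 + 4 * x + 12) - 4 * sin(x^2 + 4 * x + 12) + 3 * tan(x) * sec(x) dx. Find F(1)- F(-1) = cos(17) - cos(9)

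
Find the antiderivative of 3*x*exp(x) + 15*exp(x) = 3*(x + 4)*exp(x) + C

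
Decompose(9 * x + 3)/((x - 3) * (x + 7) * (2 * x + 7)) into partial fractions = 114/(91*(2*x + 7)) - 6/(7*(x + 7)) + 3/(13*(x - 3))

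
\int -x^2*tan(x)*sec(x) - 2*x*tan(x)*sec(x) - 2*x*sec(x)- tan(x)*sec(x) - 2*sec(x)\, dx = (-x^2 - 2*x - 1)*sec(x) + C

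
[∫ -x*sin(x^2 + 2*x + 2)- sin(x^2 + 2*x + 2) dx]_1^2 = cos(10)/2 - cos(5)/2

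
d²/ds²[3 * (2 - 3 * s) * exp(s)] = -9*s*exp(s) - 12*exp(s)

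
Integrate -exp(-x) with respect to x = exp(-x) + C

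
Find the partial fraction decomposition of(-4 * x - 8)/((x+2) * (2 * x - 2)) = -2/(x - 1)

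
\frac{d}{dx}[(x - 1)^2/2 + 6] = x - 1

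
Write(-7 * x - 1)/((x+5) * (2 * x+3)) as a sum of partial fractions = 19/(7*(2*x + 3)) - 34/(7*(x + 5))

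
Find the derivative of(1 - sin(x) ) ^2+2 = 2*(sin(x) - 1)*cos(x)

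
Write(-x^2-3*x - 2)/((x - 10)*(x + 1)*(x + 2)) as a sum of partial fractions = -1/(x - 10)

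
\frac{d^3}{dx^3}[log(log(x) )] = (2*log(x)^2 + 3*log(x) + 2)/(x^3*log(x)^3)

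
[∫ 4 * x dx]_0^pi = 2*pi^2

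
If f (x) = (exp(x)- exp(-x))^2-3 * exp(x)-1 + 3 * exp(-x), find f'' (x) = (4*exp(4*x) - 3*exp(3*x) + 3*exp(x) + 4)*exp(-2*x)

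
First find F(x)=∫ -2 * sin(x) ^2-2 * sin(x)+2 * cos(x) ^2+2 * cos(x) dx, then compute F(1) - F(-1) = 4*(cos(1) + 1)*sin(1)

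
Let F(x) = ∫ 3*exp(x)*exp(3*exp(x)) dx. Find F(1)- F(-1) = -exp(3*exp(-1)) + exp(3*E)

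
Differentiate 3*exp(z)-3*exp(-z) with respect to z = (3*exp(2*z) + 3)*exp(-z)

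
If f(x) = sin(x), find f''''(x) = sin(x)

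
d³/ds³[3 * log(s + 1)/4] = 3/(2*s^3 + 6*s^2 + 6*s + 2)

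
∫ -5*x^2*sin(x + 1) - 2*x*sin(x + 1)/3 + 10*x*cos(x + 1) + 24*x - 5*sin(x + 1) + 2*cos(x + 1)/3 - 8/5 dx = 12*x^2 - 8*x/5 + (5*x^2 + 2*x/3 + 5)*cos(x + 1) + C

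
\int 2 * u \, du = u^2 + C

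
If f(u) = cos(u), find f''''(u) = cos(u)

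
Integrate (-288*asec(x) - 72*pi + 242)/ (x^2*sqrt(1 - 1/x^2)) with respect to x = -(12*asec(x) - 10 + 3*pi)^2 + 2*asec(x) + C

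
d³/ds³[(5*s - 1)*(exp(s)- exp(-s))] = (5*s*exp(2*s) + 5*s + 14*exp(2*s) - 16)*exp(-s)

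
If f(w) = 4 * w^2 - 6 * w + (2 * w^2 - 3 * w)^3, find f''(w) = 240*w^4 - 720*w^3 + 648*w^2 - 162*w + 8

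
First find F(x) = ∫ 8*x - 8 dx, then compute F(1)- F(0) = -4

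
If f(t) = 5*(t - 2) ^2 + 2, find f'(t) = 10*t - 20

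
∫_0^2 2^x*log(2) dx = 3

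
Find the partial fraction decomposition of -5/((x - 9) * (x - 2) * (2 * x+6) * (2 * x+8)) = 5/(312*(x + 4)) - 1/(48*(x + 3)) + 1/(168*(x - 2)) - 5/(4368*(x - 9))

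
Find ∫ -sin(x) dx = cos(x) + C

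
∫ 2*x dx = x^2 + C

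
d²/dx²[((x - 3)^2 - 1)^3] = 30*x^4 - 360*x^3 + 1584*x^2 - 3024*x + 2112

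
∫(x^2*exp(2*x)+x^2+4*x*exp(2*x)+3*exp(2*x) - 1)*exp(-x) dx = 2*(x + 1)^2*sinh(x) + C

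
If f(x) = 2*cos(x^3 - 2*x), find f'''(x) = 54*x^6*sin(x^3 - 2*x) - 108*x^4*sin(x^3 - 2*x) - 108*x^3*cos(x^3 - 2*x) + 72*x^2*sin(x^3 - 2*x) + 72*x*cos(x^3 - 2*x) - 28*sin(x^3 - 2*x)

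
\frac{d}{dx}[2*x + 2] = 2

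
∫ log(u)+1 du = u*log(u) + C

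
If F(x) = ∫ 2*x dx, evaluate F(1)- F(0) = 1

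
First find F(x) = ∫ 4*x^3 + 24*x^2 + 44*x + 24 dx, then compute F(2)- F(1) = 161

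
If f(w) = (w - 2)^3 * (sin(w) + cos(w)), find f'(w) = (w - 2)^2*(sqrt(2)*w*cos(w + pi/4) + 5*sin(w) + cos(w))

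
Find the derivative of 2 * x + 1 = 2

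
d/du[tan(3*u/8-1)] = 3*tan(3*u/8 - 1)^2/8 + 3/8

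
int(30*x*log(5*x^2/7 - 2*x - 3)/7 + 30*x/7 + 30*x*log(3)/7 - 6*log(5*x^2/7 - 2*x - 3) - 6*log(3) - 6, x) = 3*(5*x^2 - 14*x - 21)*log(15*x^2/7 - 6*x - 9)/7 + C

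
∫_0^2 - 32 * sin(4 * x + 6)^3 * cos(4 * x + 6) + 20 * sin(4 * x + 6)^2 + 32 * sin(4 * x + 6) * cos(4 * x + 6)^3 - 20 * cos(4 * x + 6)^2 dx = 5*sin(12)/2 - 5*sin(28)/2 - cos(56)/2 + cos(24)/2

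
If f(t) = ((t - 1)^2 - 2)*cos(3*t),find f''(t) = -9*t^2*cos(3*t) - 12*t*sin(3*t) + 18*t*cos(3*t) + 12*sin(3*t) + 11*cos(3*t)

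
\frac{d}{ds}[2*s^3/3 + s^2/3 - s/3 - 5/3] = 2*s^2 + 2*s/3 - 1/3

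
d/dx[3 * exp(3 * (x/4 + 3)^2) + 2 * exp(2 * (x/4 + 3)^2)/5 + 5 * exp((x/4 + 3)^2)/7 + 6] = 5*x*exp(x^2/16 + 3*x/2 + 9)/56 + x*exp(x^2/8 + 3*x + 18)/10 + 9*x*exp(3*x^2/16 + 9*x/2 + 27)/8 + 15*exp(x^2/16 + 3*x/2 + 9)/14 + 6*exp(x^2/8 + 3*x + 18)/5 + 27*exp(3*x^2/16 + 9*x/2 + 27)/2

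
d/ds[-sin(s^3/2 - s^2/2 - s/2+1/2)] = (-3*s^2/2 + s + 1/2)*cos(s^3/2 - s^2/2 - s/2 + 1/2)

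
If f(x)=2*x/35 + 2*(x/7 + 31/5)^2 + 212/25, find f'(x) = 4*x/49 + 18/5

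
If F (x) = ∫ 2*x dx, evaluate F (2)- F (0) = 4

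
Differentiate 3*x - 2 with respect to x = 3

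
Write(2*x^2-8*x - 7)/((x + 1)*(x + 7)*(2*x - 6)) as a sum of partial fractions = 49/(40*(x + 7)) - 1/(16*(x + 1)) - 13/(80*(x - 3))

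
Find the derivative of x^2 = 2*x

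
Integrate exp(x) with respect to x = exp(x) + C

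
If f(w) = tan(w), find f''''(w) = 24*tan(w)^5 + 40*tan(w)^3 + 16*tan(w)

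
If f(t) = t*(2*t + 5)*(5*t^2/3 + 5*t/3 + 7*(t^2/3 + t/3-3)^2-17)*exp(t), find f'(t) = 14*t^6*exp(t)/9 + 49*t^5*exp(t)/3 + 59*t^4*exp(t)/3 - 1294*t^3*exp(t)/9 - 217*t^2*exp(t) + 872*t*exp(t)/3 + 230*exp(t)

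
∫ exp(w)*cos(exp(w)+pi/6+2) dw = sin(exp(w) + pi/6 + 2) + C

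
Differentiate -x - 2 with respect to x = -1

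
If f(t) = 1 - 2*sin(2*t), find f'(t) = -4*cos(2*t)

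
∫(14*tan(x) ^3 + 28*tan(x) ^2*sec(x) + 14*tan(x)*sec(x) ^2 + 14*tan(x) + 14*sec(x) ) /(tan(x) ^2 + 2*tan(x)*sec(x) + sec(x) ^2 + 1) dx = 7*log((tan(x) + sec(x))^2 + 1) + C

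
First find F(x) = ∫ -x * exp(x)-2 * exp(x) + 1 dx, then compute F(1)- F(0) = 2 - 2*E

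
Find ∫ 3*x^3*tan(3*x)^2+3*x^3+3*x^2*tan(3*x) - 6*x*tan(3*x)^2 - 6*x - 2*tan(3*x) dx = x*(x^2 - 2)*tan(3*x) + C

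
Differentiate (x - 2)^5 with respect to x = 5*x^4 - 40*x^3 + 120*x^2 - 160*x + 80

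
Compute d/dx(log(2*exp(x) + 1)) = 2*exp(x)/(2*exp(x) + 1)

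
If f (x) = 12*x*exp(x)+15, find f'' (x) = 12*x*exp(x) + 24*exp(x)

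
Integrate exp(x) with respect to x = exp(x) + C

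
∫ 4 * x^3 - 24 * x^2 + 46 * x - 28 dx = x^4 - 8*x^3 + 23*x^2 - 28*x + C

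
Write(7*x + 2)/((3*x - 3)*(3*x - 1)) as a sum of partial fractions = -13/(6*(3*x - 1)) + 3/(2*(x - 1))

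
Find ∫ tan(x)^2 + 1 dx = tan(x) + C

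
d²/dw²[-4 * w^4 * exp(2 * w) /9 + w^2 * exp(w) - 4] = -16*w^4*exp(2*w)/9 - 64*w^3*exp(2*w)/9 - 16*w^2*exp(2*w)/3 + w^2*exp(w) + 4*w*exp(w) + 2*exp(w)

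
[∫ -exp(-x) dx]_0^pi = -1 + exp(-pi)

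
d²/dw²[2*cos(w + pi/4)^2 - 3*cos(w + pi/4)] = 4*sin(2*w) + 3*cos(w + pi/4)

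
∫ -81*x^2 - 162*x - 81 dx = -27*x^3 - 81*x^2 - 81*x + C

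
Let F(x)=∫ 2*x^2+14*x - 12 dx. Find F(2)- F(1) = 41/3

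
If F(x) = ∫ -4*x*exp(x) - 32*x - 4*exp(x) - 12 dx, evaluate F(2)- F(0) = -88 - 8*exp(2)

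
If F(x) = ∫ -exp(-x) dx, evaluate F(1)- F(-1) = -E + exp(-1)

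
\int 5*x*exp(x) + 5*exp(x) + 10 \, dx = 5*x*(exp(x) + 2) + C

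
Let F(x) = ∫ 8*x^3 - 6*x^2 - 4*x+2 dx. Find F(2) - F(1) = 12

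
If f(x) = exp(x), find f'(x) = exp(x)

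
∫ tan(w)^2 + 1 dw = tan(w) + C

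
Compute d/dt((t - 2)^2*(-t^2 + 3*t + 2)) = -4*t^3 + 21*t^2 - 28*t + 4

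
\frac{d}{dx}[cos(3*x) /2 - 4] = -3*sin(3*x)/2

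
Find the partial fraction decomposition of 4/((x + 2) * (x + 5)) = -4/(3*(x + 5)) + 4/(3*(x + 2))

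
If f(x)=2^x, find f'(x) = 2^x*log(2)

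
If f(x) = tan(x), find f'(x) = cos(x)^(-2)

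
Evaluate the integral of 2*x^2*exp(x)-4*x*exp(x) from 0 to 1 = -8 + 2*E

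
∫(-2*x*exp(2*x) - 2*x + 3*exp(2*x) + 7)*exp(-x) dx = -2*(2*x - 5)*sinh(x) + C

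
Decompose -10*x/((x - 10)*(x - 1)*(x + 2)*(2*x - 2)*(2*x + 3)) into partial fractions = -24/(115*(2*x + 3)) + 5/(54*(x + 2)) + 17/(1215*(x - 1)) + 1/(27*(x - 1)^2) - 25/(11178*(x - 10))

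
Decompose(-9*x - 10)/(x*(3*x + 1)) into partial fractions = 21/(3*x + 1) - 10/x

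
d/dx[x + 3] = 1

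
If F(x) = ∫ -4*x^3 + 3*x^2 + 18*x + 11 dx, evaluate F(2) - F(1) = 30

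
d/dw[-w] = -1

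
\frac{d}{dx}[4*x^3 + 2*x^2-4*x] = 12*x^2 + 4*x - 4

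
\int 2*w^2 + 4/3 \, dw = 2*w^3/3 + 4*w/3 + C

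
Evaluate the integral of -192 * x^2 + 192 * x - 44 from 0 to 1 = -12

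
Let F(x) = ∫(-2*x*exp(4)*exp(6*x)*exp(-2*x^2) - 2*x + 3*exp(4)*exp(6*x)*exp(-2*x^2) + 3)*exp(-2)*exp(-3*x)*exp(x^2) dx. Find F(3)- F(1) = -exp(4) - exp(-2) + exp(-4) + exp(2)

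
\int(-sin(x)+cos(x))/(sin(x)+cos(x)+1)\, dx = log(sin(x) + cos(x) + 1) + C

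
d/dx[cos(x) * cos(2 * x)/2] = (3*sin(x)^2 - 5/2)*sin(x)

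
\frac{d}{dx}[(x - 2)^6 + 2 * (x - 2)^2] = 6*x^5 - 60*x^4 + 240*x^3 - 480*x^2 + 484*x - 200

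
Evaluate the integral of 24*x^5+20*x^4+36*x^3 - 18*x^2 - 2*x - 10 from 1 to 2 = 456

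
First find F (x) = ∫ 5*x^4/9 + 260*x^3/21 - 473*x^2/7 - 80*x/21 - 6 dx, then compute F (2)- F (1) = -7529/63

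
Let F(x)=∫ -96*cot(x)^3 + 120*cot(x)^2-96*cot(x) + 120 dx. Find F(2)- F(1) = -48/tan(1)^2 + 48/tan(2)^2 - 120/tan(2) + 120/tan(1)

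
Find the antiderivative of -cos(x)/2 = -sin(x)/2 + C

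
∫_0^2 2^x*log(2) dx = 3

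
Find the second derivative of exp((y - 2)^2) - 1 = 4*y^2*exp(y^2 - 4*y + 4) - 16*y*exp(y^2 - 4*y + 4) + 18*exp(y^2 - 4*y + 4)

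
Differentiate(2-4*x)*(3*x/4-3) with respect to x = 27/2 - 6*x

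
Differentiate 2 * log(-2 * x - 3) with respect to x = 4/(2*x + 3)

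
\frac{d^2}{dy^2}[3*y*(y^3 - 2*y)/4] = 9*y^2 - 3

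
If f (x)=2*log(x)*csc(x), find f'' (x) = 2*(-x^2*log(x) + 2*x^2*log(x)/sin(x)^2 - 2*x*cos(x)/sin(x) - 1)/(x^2*sin(x))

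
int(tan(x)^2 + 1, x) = tan(x) + C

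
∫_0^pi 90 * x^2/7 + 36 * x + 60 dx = 30*pi^3/7 + 18*pi^2 + 60*pi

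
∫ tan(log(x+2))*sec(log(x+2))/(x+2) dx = sec(log(x + 2)) + C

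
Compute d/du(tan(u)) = cos(u)^(-2)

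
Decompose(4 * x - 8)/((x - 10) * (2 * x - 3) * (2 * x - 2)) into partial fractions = 4/(17*(2*x - 3)) - 2/(9*(x - 1)) + 16/(153*(x - 10))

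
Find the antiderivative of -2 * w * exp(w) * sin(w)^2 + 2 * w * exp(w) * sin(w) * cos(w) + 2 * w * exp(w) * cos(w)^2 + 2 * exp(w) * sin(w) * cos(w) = w*exp(w)*sin(2*w) + C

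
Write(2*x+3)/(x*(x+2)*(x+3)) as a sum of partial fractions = -1/(x + 3) + 1/(2*(x + 2)) + 1/(2*x)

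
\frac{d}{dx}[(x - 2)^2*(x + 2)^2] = 4*x^3 - 16*x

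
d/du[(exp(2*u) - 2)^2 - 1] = 4*exp(4*u) - 8*exp(2*u)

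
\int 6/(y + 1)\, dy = 6*log(y + 1) + C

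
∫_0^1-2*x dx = -1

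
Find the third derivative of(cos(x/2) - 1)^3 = -27*sin(x/2)^3/8 + 3*sin(x/2) - 3*sin(x)/2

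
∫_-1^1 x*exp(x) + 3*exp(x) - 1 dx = -2 - exp(-1) + 3*E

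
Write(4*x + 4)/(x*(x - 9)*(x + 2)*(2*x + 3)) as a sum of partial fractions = -16/(63*(2*x + 3)) + 2/(11*(x + 2)) + 40/(2079*(x - 9)) - 2/(27*x)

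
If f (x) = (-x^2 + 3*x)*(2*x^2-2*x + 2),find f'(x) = -8*x^3 + 24*x^2 - 16*x + 6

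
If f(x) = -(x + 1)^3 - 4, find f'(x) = -3*x^2 - 6*x - 3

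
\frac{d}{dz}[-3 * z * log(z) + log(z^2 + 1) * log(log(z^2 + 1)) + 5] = (-3*z^2*log(z) - 3*z^2 + 2*z*log(log(z^2 + 1)) + 2*z - 3*log(z) - 3)/(z^2 + 1)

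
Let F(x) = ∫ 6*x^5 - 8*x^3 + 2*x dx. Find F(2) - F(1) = 36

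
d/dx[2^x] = 2^x*log(2)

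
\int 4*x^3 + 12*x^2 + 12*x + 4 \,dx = x^4 + 4*x^3 + 6*x^2 + 4*x + C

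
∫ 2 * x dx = x^2 + C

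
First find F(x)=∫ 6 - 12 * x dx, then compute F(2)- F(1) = -12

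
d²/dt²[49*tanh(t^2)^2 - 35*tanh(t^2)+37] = 1176*t^2*(1 - 1/cosh(t^2)^2)^2 + 280*t^2*sinh(t^2)/cosh(t^2)^3 - 1176*t^2 + 1568*t^2/cosh(t^2)^2 + 196*sinh(t^2)/cosh(t^2)^3 - 70/cosh(t^2)^2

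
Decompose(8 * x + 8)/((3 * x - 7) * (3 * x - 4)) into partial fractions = -56/(9*(3*x - 4)) + 80/(9*(3*x - 7))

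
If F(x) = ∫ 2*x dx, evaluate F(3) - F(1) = 8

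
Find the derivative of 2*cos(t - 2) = -2*sin(t - 2)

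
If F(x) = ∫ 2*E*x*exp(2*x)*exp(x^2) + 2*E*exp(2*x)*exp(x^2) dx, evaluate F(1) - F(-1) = -1 + exp(4)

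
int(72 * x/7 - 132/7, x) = 36*x^2/7 - 132*x/7 + C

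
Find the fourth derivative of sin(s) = sin(s)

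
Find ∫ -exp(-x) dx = exp(-x) + C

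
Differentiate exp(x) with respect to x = exp(x)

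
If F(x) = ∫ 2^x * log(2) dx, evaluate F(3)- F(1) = 6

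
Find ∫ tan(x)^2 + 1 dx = tan(x) + C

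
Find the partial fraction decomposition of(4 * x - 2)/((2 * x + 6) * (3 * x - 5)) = 1/(2*(3*x - 5)) + 1/(2*(x + 3))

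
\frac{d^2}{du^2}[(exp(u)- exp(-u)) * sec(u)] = 4*(exp(2*u)*sin(2*u) + 2*exp(2*u) + sin(2*u) - 2)*exp(-u)/(3*cos(u) + cos(3*u))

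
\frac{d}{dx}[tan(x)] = cos(x)^(-2)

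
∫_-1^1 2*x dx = 0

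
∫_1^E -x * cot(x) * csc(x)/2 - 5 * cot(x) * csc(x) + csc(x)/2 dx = -11*csc(1)/2 + (E/2 + 5)*csc(E)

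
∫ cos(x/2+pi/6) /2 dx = sin(x/2 + pi/6) + C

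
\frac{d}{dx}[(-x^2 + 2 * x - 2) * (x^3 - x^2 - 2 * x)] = -5*x^4 + 12*x^3 - 6*x^2 - 4*x + 4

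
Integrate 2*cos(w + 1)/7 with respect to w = 2*sin(w + 1)/7 + C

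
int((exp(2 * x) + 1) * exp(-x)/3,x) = 2*sinh(x)/3 + C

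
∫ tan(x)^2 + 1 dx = tan(x) + C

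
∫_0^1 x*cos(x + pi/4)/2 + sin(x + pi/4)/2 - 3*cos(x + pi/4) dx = -5*sin(pi/4 + 1)/2 + 3*sqrt(2)/2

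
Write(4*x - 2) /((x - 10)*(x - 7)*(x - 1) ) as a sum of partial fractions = 1/(27*(x - 1)) - 13/(9*(x - 7)) + 38/(27*(x - 10))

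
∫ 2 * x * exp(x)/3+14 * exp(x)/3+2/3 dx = 2*(x + 6)*(exp(x) + 1)/3 + C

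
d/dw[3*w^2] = 6*w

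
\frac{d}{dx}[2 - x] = -1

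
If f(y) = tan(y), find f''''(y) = 24*tan(y)^5 + 40*tan(y)^3 + 16*tan(y)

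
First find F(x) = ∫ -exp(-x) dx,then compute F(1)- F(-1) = -E + exp(-1)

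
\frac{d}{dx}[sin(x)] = cos(x)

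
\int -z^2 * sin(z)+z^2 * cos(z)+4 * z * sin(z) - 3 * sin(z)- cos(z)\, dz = sqrt(2)*(z - 1)^2*sin(z + pi/4) + C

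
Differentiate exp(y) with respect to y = exp(y)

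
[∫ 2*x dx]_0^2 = 4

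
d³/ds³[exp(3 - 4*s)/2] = -32*exp(3 - 4*s)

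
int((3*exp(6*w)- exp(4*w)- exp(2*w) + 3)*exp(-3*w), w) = -2*sinh(w) + 2*sinh(3*w) + C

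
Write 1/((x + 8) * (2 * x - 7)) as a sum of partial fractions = 2/(23*(2*x - 7)) - 1/(23*(x + 8))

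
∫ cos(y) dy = sin(y) + C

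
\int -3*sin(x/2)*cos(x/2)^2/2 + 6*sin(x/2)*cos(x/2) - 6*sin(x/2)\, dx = (cos(x/2) - 2)^3 + C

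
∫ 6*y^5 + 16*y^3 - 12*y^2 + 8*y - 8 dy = y^6 + 4*y^4 - 4*y^3 + 4*y^2 - 8*y + C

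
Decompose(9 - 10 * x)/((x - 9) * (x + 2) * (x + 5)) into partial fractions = 59/(42*(x + 5)) - 29/(33*(x + 2)) - 81/(154*(x - 9))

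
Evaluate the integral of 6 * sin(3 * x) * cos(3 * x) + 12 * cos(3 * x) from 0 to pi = 0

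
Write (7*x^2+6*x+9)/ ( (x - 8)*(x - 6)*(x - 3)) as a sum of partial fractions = 6/(x - 3) - 99/(2*(x - 6)) + 101/(2*(x - 8))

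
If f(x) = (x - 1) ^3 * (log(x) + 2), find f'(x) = (3*x^3*log(x) + 7*x^3 - 6*x^2*log(x) - 15*x^2 + 3*x*log(x) + 9*x - 1)/x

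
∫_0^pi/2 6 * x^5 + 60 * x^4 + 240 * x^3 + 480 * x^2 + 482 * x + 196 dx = -68 + (pi/2 + 2)^2 + (pi/2 + 2)^6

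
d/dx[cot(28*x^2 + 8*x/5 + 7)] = -8*(7*x + 1/5)/sin(28*x^2 + 8*x/5 + 7)^2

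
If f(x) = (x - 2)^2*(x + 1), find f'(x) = 3*x^2 - 6*x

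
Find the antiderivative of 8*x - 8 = 4*x^2 - 8*x + C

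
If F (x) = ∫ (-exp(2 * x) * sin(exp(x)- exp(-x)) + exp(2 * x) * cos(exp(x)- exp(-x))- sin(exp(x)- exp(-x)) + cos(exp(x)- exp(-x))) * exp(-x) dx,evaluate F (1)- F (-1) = 2*sin(E - exp(-1))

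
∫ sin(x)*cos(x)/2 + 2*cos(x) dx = (sin(x) + 4)^2/4 + C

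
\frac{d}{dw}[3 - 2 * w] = -2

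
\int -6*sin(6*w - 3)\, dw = cos(6*w - 3) + C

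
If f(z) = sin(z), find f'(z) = cos(z)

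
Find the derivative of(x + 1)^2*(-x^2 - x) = -4*x^3 - 9*x^2 - 6*x - 1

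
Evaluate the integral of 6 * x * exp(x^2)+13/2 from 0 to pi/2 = -3 + 13*pi/4 + 3*exp(pi^2/4)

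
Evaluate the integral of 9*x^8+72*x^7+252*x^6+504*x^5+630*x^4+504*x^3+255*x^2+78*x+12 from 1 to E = -520 + (1 + E)^3 + (1 + E)^9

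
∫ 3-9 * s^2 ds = -3*s^3 + 3*s + C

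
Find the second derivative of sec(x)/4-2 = (-1 + 2/cos(x)^2)/(4*cos(x))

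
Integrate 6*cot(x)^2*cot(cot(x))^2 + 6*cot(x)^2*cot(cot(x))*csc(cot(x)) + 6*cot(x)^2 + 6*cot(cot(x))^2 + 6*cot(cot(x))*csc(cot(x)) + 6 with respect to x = 6*cot(cot(x)) + 6*csc(cot(x)) + C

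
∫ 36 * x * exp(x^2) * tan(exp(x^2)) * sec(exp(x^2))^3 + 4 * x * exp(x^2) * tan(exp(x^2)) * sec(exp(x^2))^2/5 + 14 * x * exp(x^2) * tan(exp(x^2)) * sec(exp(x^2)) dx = (30*sec(exp(x^2))^2 + sec(exp(x^2)) + 35)*sec(exp(x^2))/5 + C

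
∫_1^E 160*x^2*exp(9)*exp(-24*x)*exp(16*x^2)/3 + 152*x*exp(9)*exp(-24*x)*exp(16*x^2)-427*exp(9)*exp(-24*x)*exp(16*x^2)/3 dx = -23*E/3 + (5*E/3 + 6)*exp((3 - 4*E)^2)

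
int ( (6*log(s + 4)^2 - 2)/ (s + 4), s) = 2*(log(s + 4)^2 - 1)*log(s + 4) + C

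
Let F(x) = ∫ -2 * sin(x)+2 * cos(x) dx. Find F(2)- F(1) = 2*sqrt(2)*(-sin(pi/4 + 1) + sin(pi/4 + 2))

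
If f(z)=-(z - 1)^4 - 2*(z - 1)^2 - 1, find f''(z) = -12*z^2 + 24*z - 16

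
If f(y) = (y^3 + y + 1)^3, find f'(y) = 9*y^8 + 21*y^6 + 18*y^5 + 15*y^4 + 24*y^3 + 12*y^2 + 6*y + 3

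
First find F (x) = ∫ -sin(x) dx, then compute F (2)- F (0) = -1 + cos(2)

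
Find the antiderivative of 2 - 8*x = -4*x^2 + 2*x + C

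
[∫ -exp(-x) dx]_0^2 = -1 + exp(-2)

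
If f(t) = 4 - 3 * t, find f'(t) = -3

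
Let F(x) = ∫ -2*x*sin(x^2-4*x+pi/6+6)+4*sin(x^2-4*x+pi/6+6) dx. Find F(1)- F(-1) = cos(pi/6 + 3) - cos(pi/6 + 11)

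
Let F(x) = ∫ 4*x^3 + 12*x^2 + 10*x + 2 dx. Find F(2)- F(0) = 72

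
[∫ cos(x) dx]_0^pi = 0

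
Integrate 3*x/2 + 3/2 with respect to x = 3*x^2/4 + 3*x/2 + C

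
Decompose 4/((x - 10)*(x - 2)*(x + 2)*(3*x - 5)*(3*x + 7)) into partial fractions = 9/(481*(3*x + 7)) + 9/(275*(3*x - 5)) - 1/(132*(x + 2)) - 1/(104*(x - 2)) + 1/(22200*(x - 10))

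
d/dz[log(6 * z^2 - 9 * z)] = (4*z - 3)/(2*z^2 - 3*z)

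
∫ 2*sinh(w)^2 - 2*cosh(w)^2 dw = -2*w + C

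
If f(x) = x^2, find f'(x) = 2*x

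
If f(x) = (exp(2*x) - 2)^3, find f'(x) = 6*exp(6*x) - 24*exp(4*x) + 24*exp(2*x)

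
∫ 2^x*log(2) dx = 2^x + C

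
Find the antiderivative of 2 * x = x^2 + C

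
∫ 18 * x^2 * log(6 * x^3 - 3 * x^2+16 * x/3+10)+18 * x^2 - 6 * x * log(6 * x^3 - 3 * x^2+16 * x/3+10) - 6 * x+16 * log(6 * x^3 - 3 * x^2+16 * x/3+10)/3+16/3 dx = (18*x^3 - 9*x^2 + 16*x + 30)*log(6*x^3 - 3*x^2 + 16*x/3 + 10)/3 + C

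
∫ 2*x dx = x^2 + C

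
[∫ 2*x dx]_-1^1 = 0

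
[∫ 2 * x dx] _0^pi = pi^2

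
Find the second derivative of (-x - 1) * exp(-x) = (1 - x)*exp(-x)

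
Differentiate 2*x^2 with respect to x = 4*x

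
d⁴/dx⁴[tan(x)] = 24*tan(x)^5 + 40*tan(x)^3 + 16*tan(x)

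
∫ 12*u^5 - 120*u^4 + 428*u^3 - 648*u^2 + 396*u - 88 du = 2*u^6 - 24*u^5 + 107*u^4 - 216*u^3 + 198*u^2 - 88*u + C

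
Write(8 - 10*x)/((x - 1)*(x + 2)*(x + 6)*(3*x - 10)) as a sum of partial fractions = -171/(784*(3*x - 10)) - 17/(196*(x + 6)) + 7/(48*(x + 2)) + 2/(147*(x - 1))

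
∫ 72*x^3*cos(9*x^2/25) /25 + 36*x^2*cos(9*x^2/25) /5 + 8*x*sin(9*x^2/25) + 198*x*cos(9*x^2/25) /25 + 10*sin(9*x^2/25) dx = (4*x^2 + 10*x + 11)*sin(9*x^2/25) + C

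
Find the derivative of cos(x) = -sin(x)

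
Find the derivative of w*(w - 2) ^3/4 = w^3 - 9*w^2/2 + 6*w - 2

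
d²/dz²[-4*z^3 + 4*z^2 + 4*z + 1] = 8 - 24*z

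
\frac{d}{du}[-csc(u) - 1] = cot(u)*csc(u)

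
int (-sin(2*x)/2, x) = cos(2*x)/4 + C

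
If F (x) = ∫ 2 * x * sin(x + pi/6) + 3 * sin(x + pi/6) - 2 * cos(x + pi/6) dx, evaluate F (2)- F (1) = 5*cos(pi/6 + 1) - 7*cos(pi/6 + 2)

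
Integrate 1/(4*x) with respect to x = log(x)/4 + C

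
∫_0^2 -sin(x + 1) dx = cos(3) - cos(1)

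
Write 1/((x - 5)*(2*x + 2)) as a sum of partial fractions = -1/(12*(x + 1)) + 1/(12*(x - 5))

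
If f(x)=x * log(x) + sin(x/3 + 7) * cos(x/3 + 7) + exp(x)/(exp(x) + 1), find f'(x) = (3*exp(2*x)*log(x) + exp(2*x)*cos(2*x/3 + 14) + 3*exp(2*x) + 6*exp(x)*log(x) + 2*exp(x)*cos(2*x/3 + 14) + 9*exp(x) + 3*log(x) + cos(2*x/3 + 14) + 3)/(3*exp(2*x) + 6*exp(x) + 3)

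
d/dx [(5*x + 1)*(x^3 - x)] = 20*x^3 + 3*x^2 - 10*x - 1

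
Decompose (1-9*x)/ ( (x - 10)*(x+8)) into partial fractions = -73/(18*(x + 8)) - 89/(18*(x - 10))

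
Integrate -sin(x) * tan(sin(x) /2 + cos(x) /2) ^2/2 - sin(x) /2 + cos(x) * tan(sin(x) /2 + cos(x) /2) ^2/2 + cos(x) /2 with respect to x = tan(sqrt(2)*sin(x + pi/4)/2) + C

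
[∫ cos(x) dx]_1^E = -sin(1) + sin(E)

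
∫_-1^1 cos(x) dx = 2*sin(1)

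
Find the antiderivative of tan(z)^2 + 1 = tan(z) + C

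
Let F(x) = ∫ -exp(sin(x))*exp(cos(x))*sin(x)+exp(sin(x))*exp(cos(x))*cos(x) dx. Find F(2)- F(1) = -exp(cos(1) + sin(1)) + exp(cos(2) + sin(2))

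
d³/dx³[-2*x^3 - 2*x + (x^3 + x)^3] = 504*x^6 + 630*x^4 + 180*x^2 - 6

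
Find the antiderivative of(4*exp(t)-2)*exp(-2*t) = (2 - exp(-t))^2 + C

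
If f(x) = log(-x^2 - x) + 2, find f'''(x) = (4*x^3 + 6*x^2 + 6*x + 2)/(x^6 + 3*x^5 + 3*x^4 + x^3)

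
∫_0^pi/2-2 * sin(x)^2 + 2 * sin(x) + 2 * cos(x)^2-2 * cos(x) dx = 0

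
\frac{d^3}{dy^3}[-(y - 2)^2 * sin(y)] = y^2*cos(y) + 6*y*sin(y) - 4*y*cos(y) - 12*sin(y) - 2*cos(y)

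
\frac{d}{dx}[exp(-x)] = -exp(-x)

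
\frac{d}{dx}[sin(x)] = cos(x)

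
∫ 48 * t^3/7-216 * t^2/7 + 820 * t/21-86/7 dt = 12*t^4/7 - 72*t^3/7 + 410*t^2/21 - 86*t/7 + C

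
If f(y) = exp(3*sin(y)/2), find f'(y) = 3*exp(3*sin(y)/2)*cos(y)/2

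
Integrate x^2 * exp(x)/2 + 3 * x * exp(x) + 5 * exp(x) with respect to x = ((x + 2)^2 + 2)*exp(x)/2 + C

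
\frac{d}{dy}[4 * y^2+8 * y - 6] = 8*y + 8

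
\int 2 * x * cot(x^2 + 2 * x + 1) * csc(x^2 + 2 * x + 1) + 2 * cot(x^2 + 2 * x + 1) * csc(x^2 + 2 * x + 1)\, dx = -csc(x^2 + 2*x + 1) + C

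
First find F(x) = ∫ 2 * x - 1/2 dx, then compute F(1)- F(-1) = -1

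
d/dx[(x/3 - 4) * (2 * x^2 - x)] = 2*x^2 - 50*x/3 + 4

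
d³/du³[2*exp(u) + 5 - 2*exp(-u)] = (2*exp(2*u) + 2)*exp(-u)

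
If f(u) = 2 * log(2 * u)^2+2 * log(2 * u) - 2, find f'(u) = (4*log(u) + 2 + 4*log(2))/u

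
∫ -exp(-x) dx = exp(-x) + C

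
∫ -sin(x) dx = cos(x) + C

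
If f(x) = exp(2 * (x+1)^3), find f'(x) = 6*x^2*exp(2*x^3 + 6*x^2 + 6*x + 2) + 12*x*exp(2*x^3 + 6*x^2 + 6*x + 2) + 6*exp(2*x^3 + 6*x^2 + 6*x + 2)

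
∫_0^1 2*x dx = 1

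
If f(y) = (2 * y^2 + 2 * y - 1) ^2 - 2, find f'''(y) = 96*y + 48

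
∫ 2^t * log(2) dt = 2^t + C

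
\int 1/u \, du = log(u/4) + C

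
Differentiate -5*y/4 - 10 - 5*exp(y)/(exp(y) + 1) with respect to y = (-5*exp(2*y) - 30*exp(y) - 5)/(4*exp(2*y) + 8*exp(y) + 4)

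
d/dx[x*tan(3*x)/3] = x/cos(3*x)^2 + tan(3*x)/3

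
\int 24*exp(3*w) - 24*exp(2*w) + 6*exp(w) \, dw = (2*exp(w) - 1)^3 + C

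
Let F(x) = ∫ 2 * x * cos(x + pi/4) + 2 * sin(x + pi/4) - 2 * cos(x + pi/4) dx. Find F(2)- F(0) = 2*sin(pi/4 + 2) + sqrt(2)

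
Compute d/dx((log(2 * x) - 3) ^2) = (2*log(x) - 6 + 2*log(2))/x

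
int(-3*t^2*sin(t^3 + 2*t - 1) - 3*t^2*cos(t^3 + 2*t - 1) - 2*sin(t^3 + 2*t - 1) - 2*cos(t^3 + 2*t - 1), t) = -sin(t^3 + 2*t - 1) + cos(t^3 + 2*t - 1) + C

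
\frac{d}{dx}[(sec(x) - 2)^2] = 2*(-2 + 1/cos(x))*sin(x)/cos(x)^2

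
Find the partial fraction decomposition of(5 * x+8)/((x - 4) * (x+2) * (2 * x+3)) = -2/(11*(2*x + 3)) - 1/(3*(x + 2)) + 14/(33*(x - 4))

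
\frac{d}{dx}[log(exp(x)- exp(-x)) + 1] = (exp(2*x) + 1)/(exp(2*x) - 1)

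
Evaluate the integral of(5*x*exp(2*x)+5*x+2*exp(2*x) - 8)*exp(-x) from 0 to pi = (-3 + 5*pi)*(-exp(-pi) + exp(pi))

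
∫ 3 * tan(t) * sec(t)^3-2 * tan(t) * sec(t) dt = (sec(t)^2 - 2)*sec(t) + C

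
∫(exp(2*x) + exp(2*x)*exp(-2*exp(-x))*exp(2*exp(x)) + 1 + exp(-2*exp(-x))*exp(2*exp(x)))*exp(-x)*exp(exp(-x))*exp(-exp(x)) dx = 2*sinh(2*sinh(x)) + C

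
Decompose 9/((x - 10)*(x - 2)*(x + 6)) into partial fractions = 9/(128*(x + 6)) - 9/(64*(x - 2)) + 9/(128*(x - 10))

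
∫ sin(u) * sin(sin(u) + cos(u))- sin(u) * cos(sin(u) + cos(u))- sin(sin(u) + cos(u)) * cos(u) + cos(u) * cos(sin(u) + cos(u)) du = sqrt(2)*sin(sqrt(2)*sin(u + pi/4) + pi/4) + C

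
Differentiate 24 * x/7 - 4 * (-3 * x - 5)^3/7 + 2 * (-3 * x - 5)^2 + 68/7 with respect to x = 324*x^2/7 + 1332*x/7 + 192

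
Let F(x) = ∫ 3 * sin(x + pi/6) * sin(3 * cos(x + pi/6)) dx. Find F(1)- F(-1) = -cos(3*sin(1 + pi/3)) + cos(3*cos(pi/6 + 1))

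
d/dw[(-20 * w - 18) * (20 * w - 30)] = 240 - 800*w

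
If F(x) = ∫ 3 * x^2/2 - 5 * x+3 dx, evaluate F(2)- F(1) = -1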